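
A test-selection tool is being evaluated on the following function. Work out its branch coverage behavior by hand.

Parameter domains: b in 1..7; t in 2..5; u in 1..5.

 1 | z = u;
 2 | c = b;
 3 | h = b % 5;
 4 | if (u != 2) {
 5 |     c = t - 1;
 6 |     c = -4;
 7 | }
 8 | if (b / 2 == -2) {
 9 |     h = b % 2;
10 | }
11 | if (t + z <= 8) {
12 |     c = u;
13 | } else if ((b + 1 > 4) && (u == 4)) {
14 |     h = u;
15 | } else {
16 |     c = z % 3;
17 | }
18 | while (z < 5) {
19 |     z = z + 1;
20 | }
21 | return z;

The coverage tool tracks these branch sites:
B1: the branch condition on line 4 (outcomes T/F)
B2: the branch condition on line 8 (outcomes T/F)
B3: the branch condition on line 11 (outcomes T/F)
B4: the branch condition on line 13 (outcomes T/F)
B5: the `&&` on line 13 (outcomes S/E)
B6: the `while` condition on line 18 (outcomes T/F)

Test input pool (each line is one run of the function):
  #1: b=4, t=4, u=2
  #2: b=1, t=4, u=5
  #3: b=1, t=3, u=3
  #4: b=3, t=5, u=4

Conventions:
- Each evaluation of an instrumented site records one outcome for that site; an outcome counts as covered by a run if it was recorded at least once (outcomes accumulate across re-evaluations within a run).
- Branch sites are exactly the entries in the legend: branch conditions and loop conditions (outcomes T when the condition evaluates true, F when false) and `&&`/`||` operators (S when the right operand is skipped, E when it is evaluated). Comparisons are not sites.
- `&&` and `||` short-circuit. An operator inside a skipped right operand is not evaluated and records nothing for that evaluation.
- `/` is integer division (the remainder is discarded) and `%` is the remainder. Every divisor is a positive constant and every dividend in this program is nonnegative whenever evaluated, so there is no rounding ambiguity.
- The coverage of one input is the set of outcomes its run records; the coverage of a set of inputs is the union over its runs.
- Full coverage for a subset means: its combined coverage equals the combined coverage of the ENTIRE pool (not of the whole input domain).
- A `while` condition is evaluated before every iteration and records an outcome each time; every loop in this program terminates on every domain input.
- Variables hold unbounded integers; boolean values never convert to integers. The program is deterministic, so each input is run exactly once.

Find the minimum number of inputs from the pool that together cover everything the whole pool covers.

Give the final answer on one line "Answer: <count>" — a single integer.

test 1 (b=4, t=4, u=2) fires B1->F, B2->F, B3->T, B6->T, B6->T, B6->T, B6->F; hits B1=F, B2=F, B3=T, B6=T, B6=F
test 2 (b=1, t=4, u=5) fires B1->T, B2->F, B3->F, B5->S, B4->F, B6->F; hits B1=T, B2=F, B3=F, B4=F, B5=S, B6=F
test 3 (b=1, t=3, u=3) fires B1->T, B2->F, B3->T, B6->T, B6->T, B6->F; hits B1=T, B2=F, B3=T, B6=T, B6=F
test 4 (b=3, t=5, u=4) fires B1->T, B2->F, B3->F, B5->S, B4->F, B6->T, B6->F; hits B1=T, B2=F, B3=F, B4=F, B5=S, B6=T, B6=F
union over all inputs: B1=T, B1=F, B2=F, B3=T, B3=F, B4=F, B5=S, B6=T, B6=F (9 outcomes)
size 1 is not enough: best union over all size-1 subsets is 7/9
the canonical winner is {1, 2}: size 2, full 9-outcome coverage, earliest index list among size-2 covers

Answer: 2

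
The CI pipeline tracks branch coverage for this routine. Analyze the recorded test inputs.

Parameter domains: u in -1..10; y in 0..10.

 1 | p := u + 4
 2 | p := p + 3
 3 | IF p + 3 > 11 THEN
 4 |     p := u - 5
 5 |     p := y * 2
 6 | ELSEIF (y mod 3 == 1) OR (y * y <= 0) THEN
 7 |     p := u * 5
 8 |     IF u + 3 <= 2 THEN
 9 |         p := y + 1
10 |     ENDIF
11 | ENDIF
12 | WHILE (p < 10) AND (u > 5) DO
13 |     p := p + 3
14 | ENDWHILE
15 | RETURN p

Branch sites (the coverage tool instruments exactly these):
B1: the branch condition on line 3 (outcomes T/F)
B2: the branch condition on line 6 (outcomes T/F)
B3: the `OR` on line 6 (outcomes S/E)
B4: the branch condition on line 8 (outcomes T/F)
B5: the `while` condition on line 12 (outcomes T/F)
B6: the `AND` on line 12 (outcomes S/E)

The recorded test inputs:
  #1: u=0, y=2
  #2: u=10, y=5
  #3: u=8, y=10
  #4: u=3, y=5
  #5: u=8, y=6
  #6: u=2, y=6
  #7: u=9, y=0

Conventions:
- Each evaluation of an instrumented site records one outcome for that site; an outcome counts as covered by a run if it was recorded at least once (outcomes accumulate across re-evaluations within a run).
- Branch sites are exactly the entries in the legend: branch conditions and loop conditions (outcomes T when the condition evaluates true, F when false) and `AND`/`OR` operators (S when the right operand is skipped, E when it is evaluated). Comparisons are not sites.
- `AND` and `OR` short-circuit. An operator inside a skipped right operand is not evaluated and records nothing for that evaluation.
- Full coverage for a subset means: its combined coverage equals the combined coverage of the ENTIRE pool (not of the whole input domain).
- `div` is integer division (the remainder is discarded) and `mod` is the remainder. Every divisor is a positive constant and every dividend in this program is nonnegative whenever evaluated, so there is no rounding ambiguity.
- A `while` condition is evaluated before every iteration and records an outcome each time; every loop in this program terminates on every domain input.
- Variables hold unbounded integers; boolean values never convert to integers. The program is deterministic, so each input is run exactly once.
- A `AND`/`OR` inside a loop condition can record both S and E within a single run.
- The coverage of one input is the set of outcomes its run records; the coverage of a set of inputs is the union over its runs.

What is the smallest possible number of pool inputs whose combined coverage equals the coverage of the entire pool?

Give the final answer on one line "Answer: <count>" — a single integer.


test 1 (u=0, y=2) fires B1->F, B3->E, B2->F, B6->E, B5->F; hits B1=F, B2=F, B3=E, B5=F, B6=E
test 2 (u=10, y=5) fires B1->T, B6->S, B5->F; hits B1=T, B5=F, B6=S
test 3 (u=8, y=10) fires B1->T, B6->S, B5->F; hits B1=T, B5=F, B6=S
test 4 (u=3, y=5) fires B1->T, B6->S, B5->F; hits B1=T, B5=F, B6=S
test 5 (u=8, y=6) fires B1->T, B6->S, B5->F; hits B1=T, B5=F, B6=S
test 6 (u=2, y=6) fires B1->T, B6->S, B5->F; hits B1=T, B5=F, B6=S
test 7 (u=9, y=0) fires B1->T, B6->E, B5->T, B6->E, B5->T, B6->E, B5->T, B6->E, B5->T, B6->S, B5->F; hits B1=T, B5=T, B5=F, B6=S, B6=E
the full pool covers 8 outcomes: B1=T, B1=F, B2=F, B3=E, B5=T, B5=F, B6=S, B6=E
every size-1 subset falls short of the 8 outcomes (best: 5/8)
the canonical winner is {1, 7}: size 2, full 8-outcome coverage, earliest index list among size-2 covers
Answer: 2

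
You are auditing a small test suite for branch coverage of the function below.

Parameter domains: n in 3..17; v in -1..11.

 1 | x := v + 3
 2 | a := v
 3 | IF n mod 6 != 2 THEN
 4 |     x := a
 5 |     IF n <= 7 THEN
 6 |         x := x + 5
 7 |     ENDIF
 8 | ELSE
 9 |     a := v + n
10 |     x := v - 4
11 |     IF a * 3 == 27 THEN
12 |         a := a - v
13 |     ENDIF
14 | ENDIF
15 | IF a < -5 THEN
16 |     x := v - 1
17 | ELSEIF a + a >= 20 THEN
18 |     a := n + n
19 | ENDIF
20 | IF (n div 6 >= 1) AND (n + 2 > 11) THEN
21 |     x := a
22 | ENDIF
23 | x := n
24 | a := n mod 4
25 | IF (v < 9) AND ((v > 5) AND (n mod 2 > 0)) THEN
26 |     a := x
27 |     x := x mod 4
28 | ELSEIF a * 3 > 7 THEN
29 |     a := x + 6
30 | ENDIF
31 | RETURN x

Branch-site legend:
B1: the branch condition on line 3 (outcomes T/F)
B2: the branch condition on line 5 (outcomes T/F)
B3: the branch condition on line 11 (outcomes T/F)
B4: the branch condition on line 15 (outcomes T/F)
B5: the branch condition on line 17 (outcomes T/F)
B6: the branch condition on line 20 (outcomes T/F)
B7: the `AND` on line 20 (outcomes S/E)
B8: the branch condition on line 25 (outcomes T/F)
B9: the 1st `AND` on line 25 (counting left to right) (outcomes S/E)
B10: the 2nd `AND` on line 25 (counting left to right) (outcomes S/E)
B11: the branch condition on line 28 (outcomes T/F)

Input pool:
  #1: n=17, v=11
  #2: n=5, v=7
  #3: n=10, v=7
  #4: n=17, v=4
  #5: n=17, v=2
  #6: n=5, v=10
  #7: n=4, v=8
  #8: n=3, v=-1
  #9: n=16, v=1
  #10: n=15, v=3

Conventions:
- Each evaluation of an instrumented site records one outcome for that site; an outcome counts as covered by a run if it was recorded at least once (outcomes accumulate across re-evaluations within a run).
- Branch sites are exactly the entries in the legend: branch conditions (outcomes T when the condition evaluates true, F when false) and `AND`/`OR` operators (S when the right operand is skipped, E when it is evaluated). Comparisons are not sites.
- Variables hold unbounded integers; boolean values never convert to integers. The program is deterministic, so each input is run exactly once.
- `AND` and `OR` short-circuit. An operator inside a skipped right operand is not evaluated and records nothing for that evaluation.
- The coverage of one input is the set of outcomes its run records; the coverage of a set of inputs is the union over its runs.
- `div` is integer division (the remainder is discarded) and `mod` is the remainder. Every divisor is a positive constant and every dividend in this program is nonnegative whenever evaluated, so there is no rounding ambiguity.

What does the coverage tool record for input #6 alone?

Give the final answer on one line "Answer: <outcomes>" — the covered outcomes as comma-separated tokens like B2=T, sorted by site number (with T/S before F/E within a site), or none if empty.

Running input #6 (n=5, v=10), event by event:
  B1->T, B2->T, B4->F, B5->T, B7->S, B6->F, B9->S, B8->F, B11->F
deduplicating events, the covered set is: B1=T, B2=T, B4=F, B5=T, B6=F, B7=S, B8=F, B9=S, B11=F

Answer: B1=T, B2=T, B4=F, B5=T, B6=F, B7=S, B8=F, B9=S, B11=F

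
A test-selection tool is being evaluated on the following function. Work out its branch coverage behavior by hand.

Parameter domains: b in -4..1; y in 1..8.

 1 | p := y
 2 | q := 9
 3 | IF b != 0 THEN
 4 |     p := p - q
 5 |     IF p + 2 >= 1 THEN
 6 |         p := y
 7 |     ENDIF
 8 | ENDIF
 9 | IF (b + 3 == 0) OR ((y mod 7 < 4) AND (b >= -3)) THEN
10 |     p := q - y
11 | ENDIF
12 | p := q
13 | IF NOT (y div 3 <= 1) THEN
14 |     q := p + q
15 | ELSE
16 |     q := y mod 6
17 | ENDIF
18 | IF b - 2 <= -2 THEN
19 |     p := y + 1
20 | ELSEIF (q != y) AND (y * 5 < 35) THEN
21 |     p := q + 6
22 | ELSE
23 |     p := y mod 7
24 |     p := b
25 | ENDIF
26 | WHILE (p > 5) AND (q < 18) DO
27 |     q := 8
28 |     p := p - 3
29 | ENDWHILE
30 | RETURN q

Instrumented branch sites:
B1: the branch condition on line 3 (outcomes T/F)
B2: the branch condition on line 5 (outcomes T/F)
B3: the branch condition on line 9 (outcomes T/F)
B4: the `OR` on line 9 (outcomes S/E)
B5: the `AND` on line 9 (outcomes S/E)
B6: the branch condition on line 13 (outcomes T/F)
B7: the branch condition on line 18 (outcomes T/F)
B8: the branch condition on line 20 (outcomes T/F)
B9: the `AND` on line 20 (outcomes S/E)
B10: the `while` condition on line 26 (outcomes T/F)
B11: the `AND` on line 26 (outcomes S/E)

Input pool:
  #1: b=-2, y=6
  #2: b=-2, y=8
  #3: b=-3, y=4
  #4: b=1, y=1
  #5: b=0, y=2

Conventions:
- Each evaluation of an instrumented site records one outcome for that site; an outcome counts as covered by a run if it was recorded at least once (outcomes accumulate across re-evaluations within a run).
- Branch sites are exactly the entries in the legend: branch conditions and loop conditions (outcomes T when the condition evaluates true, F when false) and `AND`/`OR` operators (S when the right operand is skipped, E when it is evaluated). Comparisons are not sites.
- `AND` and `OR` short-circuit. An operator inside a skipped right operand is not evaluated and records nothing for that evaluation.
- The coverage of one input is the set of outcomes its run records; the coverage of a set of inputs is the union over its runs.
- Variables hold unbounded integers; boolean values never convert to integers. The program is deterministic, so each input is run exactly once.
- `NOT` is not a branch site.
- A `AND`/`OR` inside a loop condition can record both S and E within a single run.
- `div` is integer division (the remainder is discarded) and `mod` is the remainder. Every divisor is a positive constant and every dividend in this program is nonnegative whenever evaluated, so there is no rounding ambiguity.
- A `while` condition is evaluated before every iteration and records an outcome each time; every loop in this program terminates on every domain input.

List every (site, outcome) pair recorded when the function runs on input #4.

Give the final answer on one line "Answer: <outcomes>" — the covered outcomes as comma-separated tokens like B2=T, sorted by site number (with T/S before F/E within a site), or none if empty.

Event log for input #4 (b=1, y=1):
  B1->T, B2->F, B4->E, B5->E, B3->T, B6->F, B7->F, B9->S, B8->F, B11->S
  B10->F
as a set, this run covers: B1=T, B2=F, B3=T, B4=E, B5=E, B6=F, B7=F, B8=F, B9=S, B10=F, B11=S

Answer: B1=T, B2=F, B3=T, B4=E, B5=E, B6=F, B7=F, B8=F, B9=S, B10=F, B11=S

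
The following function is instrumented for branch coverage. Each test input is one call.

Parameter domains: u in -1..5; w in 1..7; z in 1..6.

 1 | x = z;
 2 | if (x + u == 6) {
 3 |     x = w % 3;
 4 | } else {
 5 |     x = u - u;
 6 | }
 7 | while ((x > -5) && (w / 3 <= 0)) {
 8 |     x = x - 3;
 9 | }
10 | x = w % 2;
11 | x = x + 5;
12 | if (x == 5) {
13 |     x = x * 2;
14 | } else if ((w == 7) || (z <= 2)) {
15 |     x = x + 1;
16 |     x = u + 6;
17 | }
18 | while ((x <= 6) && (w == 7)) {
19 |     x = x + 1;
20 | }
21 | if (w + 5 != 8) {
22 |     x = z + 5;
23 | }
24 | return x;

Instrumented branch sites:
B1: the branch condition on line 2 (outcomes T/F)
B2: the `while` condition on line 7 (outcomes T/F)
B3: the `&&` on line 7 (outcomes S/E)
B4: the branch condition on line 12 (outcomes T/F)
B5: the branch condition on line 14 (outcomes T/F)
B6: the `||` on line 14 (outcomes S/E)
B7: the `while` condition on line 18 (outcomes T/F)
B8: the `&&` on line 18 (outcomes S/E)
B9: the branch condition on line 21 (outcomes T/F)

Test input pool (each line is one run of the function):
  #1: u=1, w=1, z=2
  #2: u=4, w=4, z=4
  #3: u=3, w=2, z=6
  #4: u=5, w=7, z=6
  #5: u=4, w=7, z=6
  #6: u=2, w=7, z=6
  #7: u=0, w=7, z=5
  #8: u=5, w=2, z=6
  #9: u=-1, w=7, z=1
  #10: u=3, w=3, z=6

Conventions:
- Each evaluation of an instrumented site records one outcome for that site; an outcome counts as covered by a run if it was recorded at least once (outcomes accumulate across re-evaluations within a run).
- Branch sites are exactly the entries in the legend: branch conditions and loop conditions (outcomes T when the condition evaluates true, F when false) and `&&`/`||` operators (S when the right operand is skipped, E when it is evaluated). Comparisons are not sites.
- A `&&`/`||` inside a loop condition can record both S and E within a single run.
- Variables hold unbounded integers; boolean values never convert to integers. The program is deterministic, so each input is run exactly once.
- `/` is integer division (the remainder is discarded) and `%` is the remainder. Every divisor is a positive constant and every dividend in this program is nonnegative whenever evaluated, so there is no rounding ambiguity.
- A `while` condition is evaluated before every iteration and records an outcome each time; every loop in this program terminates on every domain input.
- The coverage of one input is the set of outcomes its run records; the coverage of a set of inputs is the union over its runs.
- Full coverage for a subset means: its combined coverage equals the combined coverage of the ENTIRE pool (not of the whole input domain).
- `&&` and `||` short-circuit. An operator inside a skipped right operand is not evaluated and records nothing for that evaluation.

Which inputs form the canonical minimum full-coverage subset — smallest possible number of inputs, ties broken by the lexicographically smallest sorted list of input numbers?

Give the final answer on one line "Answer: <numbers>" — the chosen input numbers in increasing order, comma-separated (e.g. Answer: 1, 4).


test 1 (u=1, w=1, z=2) fires B1->F, B3->E, B2->T, B3->E, B2->T, B3->S, B2->F, B4->F, B6->E, B5->T, B8->S, B7->F, B9->T; hits B1=F, B2=T, B2=F, B3=S, B3=E, B4=F, B5=T, B6=E, B7=F, B8=S, B9=T
test 2 (u=4, w=4, z=4) fires B1->F, B3->E, B2->F, B4->T, B8->S, B7->F, B9->T; hits B1=F, B2=F, B3=E, B4=T, B7=F, B8=S, B9=T
test 3 (u=3, w=2, z=6) fires B1->F, B3->E, B2->T, B3->E, B2->T, B3->S, B2->F, B4->T, B8->S, B7->F, B9->T; hits B1=F, B2=T, B2=F, B3=S, B3=E, B4=T, B7=F, B8=S, B9=T
test 4 (u=5, w=7, z=6) fires B1->F, B3->E, B2->F, B4->F, B6->S, B5->T, B8->S, B7->F, B9->T; hits B1=F, B2=F, B3=E, B4=F, B5=T, B6=S, B7=F, B8=S, B9=T
test 5 (u=4, w=7, z=6) fires B1->F, B3->E, B2->F, B4->F, B6->S, B5->T, B8->S, B7->F, B9->T; hits B1=F, B2=F, B3=E, B4=F, B5=T, B6=S, B7=F, B8=S, B9=T
test 6 (u=2, w=7, z=6) fires B1->F, B3->E, B2->F, B4->F, B6->S, B5->T, B8->S, B7->F, B9->T; hits B1=F, B2=F, B3=E, B4=F, B5=T, B6=S, B7=F, B8=S, B9=T
test 7 (u=0, w=7, z=5) fires B1->F, B3->E, B2->F, B4->F, B6->S, B5->T, B8->E, B7->T, B8->S, B7->F, B9->T; hits B1=F, B2=F, B3=E, B4=F, B5=T, B6=S, B7=T, B7=F, B8=S, B8=E, B9=T
test 8 (u=5, w=2, z=6) fires B1->F, B3->E, B2->T, B3->E, B2->T, B3->S, B2->F, B4->T, B8->S, B7->F, B9->T; hits B1=F, B2=T, B2=F, B3=S, B3=E, B4=T, B7=F, B8=S, B9=T
test 9 (u=-1, w=7, z=1) fires B1->F, B3->E, B2->F, B4->F, B6->S, B5->T, B8->E, B7->T, B8->E, B7->T, B8->S, B7->F, B9->T; hits B1=F, B2=F, B3=E, B4=F, B5=T, B6=S, B7=T, B7=F, B8=S, B8=E, B9=T
test 10 (u=3, w=3, z=6) fires B1->F, B3->E, B2->F, B4->F, B6->E, B5->F, B8->E, B7->F, B9->F; hits B1=F, B2=F, B3=E, B4=F, B5=F, B6=E, B7=F, B8=E, B9=F
together the pool reaches 17 outcomes: B1=F, B2=T, B2=F, B3=S, B3=E, B4=T, B4=F, B5=T, B5=F, B6=S, B6=E, B7=T, B7=F, B8=S, B8=E, B9=T, B9=F
size 1 is not enough: best union over all size-1 subsets is 11/17
size 2 is not enough: best union over all size-2 subsets is 14/17
at size 3, {3, 7, 10} reaches all 17 outcomes; every lexicographically earlier size-3 subset fails
Answer: 3, 7, 10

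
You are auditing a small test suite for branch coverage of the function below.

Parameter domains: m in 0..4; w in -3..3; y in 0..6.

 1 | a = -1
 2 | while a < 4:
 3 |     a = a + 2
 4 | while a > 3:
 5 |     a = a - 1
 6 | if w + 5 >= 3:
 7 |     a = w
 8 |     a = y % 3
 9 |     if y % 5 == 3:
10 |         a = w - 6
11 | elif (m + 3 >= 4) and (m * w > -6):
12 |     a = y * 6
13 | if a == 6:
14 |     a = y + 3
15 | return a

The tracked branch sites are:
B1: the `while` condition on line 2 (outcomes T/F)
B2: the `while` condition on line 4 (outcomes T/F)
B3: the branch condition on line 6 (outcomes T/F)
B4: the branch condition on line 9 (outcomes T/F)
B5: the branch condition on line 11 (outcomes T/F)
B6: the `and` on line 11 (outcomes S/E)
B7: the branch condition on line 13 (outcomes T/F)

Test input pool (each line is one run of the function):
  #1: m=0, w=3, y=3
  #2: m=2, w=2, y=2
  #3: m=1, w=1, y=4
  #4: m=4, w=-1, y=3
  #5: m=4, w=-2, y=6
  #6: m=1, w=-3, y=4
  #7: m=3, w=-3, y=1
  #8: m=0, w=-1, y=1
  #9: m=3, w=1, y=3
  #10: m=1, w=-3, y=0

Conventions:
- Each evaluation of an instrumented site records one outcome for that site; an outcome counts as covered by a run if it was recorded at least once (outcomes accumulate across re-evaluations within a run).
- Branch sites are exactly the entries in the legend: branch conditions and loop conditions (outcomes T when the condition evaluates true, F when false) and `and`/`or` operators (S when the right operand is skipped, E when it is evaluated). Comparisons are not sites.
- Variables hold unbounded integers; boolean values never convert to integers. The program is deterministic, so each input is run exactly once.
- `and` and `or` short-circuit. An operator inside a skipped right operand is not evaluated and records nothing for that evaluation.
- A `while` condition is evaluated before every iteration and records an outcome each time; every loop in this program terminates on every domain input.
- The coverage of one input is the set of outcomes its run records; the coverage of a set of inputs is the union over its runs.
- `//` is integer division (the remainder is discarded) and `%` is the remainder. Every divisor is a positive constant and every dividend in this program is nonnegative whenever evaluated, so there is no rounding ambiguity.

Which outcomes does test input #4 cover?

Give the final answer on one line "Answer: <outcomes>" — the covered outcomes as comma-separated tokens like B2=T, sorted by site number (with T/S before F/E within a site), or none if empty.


Simulating input #4 (m=4, w=-1, y=3) step by step:
  B1->T, B1->T, B1->T, B1->F, B2->T, B2->T, B2->F, B3->T, B4->T, B7->F
collecting distinct outcomes: B1=T, B1=F, B2=T, B2=F, B3=T, B4=T, B7=F
Answer: B1=T, B1=F, B2=T, B2=F, B3=T, B4=T, B7=F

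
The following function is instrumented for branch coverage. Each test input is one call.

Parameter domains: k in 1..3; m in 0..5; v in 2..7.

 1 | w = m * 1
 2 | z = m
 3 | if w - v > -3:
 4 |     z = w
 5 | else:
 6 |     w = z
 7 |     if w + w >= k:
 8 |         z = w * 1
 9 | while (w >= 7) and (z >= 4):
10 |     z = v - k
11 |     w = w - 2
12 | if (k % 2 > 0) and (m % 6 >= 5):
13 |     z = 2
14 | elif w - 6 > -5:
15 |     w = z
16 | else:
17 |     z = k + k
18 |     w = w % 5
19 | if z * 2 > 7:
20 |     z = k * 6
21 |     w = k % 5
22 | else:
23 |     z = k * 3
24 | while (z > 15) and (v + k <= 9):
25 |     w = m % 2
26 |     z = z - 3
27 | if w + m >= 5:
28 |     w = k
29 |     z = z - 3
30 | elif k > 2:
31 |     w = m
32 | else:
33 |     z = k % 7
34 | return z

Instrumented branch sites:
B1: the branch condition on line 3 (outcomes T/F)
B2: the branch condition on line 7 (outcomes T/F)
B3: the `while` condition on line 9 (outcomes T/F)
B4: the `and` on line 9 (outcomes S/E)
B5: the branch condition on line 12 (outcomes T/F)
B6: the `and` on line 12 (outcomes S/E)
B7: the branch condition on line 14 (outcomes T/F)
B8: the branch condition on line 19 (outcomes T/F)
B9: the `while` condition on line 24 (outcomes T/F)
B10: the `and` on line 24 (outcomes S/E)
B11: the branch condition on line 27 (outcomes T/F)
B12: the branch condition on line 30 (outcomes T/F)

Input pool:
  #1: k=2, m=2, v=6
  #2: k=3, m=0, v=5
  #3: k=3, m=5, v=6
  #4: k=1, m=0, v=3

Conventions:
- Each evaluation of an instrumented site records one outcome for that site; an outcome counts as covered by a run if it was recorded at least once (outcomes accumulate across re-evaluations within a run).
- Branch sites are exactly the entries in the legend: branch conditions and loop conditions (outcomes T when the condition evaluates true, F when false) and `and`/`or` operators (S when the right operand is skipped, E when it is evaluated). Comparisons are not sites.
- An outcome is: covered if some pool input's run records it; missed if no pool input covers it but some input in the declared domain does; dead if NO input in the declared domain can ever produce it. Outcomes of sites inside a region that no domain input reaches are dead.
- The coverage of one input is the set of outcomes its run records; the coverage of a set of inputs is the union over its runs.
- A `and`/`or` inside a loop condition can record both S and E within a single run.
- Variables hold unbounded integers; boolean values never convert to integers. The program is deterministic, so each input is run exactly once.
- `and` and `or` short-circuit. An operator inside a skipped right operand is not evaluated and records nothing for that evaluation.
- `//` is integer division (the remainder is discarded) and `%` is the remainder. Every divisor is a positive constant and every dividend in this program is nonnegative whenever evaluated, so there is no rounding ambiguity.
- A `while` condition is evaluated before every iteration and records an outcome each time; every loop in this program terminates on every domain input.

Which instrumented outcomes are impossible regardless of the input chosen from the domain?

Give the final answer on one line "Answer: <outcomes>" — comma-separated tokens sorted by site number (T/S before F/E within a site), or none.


exhaustive pass over the 108-input domain:
  B3=T: no domain input ever produces it -> dead
  B4=E: no domain input ever produces it -> dead
  reachable outcomes have witnesses, e.g. B1=T (e.g. k=1, m=0, v=2), B1=F (e.g. k=1, m=0, v=3), B2=T (e.g. k=1, m=1, v=4), B2=F (e.g. k=1, m=0, v=3)
Answer: B3=T, B4=E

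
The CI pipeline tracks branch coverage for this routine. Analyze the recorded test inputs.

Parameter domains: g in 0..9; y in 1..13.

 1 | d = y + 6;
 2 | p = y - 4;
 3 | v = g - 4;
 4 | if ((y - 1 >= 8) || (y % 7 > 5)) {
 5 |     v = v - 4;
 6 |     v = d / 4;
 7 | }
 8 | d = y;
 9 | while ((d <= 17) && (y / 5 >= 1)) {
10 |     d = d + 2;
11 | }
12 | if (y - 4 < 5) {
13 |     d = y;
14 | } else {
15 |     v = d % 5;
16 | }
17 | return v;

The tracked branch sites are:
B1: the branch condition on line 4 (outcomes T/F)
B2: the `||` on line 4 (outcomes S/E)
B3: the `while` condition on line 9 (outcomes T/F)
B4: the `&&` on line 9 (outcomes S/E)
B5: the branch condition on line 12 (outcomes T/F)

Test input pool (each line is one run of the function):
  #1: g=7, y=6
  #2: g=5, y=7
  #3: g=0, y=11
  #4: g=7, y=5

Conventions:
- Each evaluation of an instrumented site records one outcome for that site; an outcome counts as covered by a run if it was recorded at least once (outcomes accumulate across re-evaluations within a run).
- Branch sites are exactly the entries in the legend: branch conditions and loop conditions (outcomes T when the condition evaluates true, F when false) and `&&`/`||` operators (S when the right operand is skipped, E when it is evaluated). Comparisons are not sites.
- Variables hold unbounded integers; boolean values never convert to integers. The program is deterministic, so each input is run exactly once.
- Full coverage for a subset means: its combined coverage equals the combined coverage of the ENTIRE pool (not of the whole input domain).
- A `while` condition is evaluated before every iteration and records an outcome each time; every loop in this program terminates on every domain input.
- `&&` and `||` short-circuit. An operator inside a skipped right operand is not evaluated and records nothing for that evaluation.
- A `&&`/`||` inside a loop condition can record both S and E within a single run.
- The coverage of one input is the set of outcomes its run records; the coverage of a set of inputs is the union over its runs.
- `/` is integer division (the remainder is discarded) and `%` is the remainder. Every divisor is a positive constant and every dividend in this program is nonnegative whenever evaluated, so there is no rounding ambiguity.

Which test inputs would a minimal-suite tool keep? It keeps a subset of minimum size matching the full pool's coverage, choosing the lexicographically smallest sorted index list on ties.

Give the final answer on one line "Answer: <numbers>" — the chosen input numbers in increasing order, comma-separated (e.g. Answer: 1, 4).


run #1 (g=7, y=6) records B1=T, B2=E, B3=T, B3=F, B4=S, B4=E, B5=T
run #2 (g=5, y=7) records B1=F, B2=E, B3=T, B3=F, B4=S, B4=E, B5=T
run #3 (g=0, y=11) records B1=T, B2=S, B3=T, B3=F, B4=S, B4=E, B5=F
run #4 (g=7, y=5) records B1=F, B2=E, B3=T, B3=F, B4=S, B4=E, B5=T
pool-wide coverage (10 outcomes): B1=T, B1=F, B2=S, B2=E, B3=T, B3=F, B4=S, B4=E, B5=T, B5=F
every size-1 subset falls short of the 10 outcomes (best: 7/10)
inputs {2, 3} (size 2) cover everything; no size-2 subset with a lexicographically smaller index list covers all 10
Answer: 2, 3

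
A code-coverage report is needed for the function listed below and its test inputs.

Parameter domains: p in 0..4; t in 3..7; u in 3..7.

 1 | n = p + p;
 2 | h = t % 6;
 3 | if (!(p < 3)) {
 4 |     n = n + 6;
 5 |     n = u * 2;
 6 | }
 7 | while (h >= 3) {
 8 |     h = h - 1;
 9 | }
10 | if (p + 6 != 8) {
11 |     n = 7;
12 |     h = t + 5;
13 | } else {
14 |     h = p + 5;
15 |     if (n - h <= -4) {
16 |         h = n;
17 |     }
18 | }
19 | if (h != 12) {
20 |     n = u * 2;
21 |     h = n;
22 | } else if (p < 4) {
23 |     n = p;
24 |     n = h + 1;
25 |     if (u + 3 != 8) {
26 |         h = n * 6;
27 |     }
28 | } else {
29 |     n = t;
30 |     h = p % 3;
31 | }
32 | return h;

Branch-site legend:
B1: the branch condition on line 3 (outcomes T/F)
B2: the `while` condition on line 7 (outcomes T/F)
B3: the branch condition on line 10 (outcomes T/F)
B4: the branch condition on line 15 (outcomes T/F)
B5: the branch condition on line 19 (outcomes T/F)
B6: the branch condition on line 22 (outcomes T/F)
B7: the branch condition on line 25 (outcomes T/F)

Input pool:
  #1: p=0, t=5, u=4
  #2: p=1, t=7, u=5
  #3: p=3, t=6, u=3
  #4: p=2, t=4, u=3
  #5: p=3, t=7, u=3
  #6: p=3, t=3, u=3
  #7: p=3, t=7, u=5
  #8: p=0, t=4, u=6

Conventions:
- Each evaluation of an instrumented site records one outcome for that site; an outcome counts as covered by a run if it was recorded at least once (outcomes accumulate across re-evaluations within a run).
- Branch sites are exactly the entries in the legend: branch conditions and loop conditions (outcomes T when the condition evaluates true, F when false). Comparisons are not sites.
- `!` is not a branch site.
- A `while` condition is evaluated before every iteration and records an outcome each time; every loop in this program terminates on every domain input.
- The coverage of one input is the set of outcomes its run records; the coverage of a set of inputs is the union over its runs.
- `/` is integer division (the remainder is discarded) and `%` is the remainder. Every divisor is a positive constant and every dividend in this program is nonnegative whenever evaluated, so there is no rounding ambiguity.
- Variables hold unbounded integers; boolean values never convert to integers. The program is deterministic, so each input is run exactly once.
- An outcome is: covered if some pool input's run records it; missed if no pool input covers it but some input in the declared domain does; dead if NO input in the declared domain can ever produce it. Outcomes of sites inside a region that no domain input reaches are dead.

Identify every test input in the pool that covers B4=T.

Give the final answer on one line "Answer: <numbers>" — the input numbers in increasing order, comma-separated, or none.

input #1 (p=0, t=5, u=4): never hits B4=T
input #2 (p=1, t=7, u=5): never hits B4=T
input #3 (p=3, t=6, u=3): never hits B4=T
input #4 (p=2, t=4, u=3): never hits B4=T
input #5 (p=3, t=7, u=3): never hits B4=T
input #6 (p=3, t=3, u=3): never hits B4=T
input #7 (p=3, t=7, u=5): never hits B4=T
input #8 (p=0, t=4, u=6): never hits B4=T

Answer: none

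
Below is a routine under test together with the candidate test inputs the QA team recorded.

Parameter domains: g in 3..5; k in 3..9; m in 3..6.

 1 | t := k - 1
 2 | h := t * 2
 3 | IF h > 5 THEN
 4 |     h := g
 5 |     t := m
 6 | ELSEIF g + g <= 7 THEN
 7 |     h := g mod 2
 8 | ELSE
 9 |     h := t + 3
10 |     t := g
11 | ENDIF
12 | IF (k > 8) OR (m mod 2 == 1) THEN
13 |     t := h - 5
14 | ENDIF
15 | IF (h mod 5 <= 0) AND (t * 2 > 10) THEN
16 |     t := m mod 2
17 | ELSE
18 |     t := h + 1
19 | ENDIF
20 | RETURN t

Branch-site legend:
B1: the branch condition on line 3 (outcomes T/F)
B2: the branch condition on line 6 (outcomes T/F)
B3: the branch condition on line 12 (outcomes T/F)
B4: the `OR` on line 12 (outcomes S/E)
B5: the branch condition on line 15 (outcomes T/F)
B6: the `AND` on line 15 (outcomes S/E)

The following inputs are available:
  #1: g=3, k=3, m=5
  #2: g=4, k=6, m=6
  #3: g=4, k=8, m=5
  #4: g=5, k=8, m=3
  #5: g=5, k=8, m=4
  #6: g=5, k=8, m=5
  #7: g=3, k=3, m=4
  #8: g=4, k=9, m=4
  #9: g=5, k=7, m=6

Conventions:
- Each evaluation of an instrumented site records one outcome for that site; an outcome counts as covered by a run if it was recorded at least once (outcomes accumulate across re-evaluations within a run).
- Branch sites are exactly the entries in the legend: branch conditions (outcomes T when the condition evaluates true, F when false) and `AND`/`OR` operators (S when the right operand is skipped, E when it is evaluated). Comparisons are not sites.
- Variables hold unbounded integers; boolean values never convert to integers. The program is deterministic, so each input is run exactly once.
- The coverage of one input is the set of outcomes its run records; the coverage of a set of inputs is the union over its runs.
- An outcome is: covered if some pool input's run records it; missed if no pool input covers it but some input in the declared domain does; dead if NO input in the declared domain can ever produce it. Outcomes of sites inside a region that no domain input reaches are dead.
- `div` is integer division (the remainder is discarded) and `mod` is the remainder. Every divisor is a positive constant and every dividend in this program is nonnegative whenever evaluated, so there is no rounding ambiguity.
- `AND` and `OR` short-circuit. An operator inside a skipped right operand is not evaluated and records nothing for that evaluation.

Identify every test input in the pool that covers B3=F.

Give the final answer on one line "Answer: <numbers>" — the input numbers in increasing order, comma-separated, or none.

input #1 (g=3, k=3, m=5): misses B3=F
input #2 (g=4, k=6, m=6): covers B3=F
input #3 (g=4, k=8, m=5): misses B3=F
input #4 (g=5, k=8, m=3): misses B3=F
input #5 (g=5, k=8, m=4): covers B3=F
input #6 (g=5, k=8, m=5): misses B3=F
input #7 (g=3, k=3, m=4): covers B3=F
input #8 (g=4, k=9, m=4): misses B3=F
input #9 (g=5, k=7, m=6): covers B3=F

Answer: 2, 5, 7, 9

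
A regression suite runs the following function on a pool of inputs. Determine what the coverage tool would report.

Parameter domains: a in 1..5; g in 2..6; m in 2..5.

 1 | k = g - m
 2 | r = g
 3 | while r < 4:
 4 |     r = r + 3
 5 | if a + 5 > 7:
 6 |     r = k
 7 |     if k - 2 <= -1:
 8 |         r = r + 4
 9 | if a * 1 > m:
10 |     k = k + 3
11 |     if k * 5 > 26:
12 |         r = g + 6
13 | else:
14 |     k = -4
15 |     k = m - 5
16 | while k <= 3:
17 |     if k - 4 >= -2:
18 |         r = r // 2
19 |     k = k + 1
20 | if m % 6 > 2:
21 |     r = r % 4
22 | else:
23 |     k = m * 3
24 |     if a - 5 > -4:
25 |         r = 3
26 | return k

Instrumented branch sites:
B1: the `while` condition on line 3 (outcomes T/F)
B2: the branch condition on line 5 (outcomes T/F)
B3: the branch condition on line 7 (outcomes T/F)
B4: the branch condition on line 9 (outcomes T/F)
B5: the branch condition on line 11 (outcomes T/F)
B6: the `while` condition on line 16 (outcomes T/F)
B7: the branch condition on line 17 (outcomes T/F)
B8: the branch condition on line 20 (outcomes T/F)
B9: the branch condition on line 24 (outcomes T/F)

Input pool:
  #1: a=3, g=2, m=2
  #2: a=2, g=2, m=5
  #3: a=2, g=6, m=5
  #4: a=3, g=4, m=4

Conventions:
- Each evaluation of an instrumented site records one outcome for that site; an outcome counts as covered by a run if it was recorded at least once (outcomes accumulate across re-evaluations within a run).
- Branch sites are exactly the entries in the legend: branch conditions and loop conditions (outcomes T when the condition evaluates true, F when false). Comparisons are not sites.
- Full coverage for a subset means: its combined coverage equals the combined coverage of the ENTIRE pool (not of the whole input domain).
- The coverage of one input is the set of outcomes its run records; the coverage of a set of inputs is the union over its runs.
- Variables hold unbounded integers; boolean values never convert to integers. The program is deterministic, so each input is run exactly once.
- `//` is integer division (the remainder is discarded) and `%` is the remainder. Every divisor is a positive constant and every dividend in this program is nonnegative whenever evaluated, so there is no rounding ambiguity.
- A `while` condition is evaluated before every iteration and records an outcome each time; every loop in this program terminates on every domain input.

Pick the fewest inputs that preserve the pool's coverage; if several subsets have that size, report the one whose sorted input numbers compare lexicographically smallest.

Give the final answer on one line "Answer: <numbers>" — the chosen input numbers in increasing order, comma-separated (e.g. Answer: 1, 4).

test 1 (a=3, g=2, m=2) fires B1->T, B1->F, B2->T, B3->T, B4->T, B5->F, B6->T, B7->T, B6->F, B8->F, B9->T; hits B1=T, B1=F, B2=T, B3=T, B4=T, B5=F, B6=T, B6=F, B7=T, B8=F, B9=T
test 2 (a=2, g=2, m=5) fires B1->T, B1->F, B2->F, B4->F, B6->T, B7->F, B6->T, B7->F, B6->T, B7->T, B6->T, B7->T, B6->F, B8->T; hits B1=T, B1=F, B2=F, B4=F, B6=T, B6=F, B7=T, B7=F, B8=T
test 3 (a=2, g=6, m=5) fires B1->F, B2->F, B4->F, B6->T, B7->F, B6->T, B7->F, B6->T, B7->T, B6->T, B7->T, B6->F, B8->T; hits B1=F, B2=F, B4=F, B6=T, B6=F, B7=T, B7=F, B8=T
test 4 (a=3, g=4, m=4) fires B1->F, B2->T, B3->T, B4->F, B6->T, B7->F, B6->T, B7->F, B6->T, B7->F, B6->T, B7->T, B6->T, B7->T, ...; hits B1=F, B2=T, B3=T, B4=F, B6=T, B6=F, B7=T, B7=F, B8=T
the full pool covers 15 outcomes: B1=T, B1=F, B2=T, B2=F, B3=T, B4=T, B4=F, B5=F, B6=T, B6=F, B7=T, B7=F, B8=T, B8=F, B9=T
checked all size-1 subsets: none covers 15 outcomes (max 11/15)
the canonical winner is {1, 2}: size 2, full 15-outcome coverage, earliest index list among size-2 covers

Answer: 1, 2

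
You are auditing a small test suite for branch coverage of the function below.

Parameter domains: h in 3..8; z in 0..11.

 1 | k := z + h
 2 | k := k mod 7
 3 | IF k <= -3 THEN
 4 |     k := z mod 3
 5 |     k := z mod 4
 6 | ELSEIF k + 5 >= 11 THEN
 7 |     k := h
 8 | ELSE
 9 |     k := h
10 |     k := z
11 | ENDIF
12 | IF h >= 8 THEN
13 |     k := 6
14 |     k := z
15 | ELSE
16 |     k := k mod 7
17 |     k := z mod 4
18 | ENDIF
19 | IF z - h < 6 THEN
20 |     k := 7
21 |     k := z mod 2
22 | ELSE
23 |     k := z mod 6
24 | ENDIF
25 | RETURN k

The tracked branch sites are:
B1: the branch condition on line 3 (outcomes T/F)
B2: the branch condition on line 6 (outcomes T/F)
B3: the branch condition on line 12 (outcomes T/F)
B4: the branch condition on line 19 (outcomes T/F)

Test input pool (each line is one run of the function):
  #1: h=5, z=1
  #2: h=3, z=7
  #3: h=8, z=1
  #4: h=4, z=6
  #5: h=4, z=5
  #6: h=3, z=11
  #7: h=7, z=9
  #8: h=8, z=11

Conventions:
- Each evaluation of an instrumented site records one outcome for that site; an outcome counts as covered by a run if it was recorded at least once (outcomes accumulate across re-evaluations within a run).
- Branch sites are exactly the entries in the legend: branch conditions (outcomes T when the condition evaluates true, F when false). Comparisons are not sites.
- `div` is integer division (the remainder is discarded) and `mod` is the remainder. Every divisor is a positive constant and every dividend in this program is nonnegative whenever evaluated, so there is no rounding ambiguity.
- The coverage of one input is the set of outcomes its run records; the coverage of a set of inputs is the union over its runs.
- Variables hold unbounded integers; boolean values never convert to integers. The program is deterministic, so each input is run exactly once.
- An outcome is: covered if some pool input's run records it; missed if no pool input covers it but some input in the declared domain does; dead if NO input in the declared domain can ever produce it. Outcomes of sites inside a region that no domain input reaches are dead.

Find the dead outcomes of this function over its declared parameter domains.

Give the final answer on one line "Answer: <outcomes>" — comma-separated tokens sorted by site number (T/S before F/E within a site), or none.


running all 72 domain inputs and tallying outcomes:
  B1=T: zero occurrences over every domain input -> dead
  reachable outcomes have witnesses, e.g. B1=F (e.g. h=3, z=0), B2=T (e.g. h=3, z=3), B2=F (e.g. h=3, z=0), B3=T (e.g. h=8, z=0)
Answer: B1=T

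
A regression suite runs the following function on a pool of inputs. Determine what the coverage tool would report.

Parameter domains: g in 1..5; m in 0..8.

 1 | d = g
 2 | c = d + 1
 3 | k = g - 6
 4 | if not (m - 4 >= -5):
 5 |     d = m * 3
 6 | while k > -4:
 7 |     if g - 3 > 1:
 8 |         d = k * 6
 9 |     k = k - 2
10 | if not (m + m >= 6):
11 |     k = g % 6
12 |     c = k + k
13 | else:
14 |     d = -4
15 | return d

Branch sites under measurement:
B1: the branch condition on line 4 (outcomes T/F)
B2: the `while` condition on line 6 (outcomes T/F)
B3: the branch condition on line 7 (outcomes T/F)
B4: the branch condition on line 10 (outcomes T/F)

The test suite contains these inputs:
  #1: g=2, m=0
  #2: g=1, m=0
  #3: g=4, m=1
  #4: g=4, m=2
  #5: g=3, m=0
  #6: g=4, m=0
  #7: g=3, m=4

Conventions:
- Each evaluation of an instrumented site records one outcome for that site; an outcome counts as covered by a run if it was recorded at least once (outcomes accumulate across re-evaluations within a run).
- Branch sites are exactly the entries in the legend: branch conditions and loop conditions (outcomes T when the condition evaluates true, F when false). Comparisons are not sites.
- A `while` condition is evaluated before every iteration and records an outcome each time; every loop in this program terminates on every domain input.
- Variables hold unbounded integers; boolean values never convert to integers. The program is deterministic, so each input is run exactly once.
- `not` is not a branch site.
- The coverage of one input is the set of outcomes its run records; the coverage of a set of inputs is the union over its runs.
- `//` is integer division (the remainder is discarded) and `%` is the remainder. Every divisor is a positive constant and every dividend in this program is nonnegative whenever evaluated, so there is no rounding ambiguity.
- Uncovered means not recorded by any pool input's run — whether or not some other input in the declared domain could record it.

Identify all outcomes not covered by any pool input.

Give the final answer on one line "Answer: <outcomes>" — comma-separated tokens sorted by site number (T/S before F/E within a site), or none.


input #1 (g=2, m=0): covers B1=F, B2=F, B4=T
input #2 (g=1, m=0): covers B1=F, B2=F, B4=T
input #3 (g=4, m=1): covers B1=F, B2=T, B2=F, B3=F, B4=T
input #4 (g=4, m=2): covers B1=F, B2=T, B2=F, B3=F, B4=T
input #5 (g=3, m=0): covers B1=F, B2=T, B2=F, B3=F, B4=T
input #6 (g=4, m=0): covers B1=F, B2=T, B2=F, B3=F, B4=T
input #7 (g=3, m=4): covers B1=F, B2=T, B2=F, B3=F, B4=F
union over the pool: B1=F, B2=T, B2=F, B3=F, B4=T, B4=F
uncovered (2 of 8): B1=T, B3=T
Answer: B1=T, B3=T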